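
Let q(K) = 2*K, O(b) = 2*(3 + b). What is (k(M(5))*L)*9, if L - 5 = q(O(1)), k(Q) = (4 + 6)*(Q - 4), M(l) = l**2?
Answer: 39690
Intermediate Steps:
O(b) = 6 + 2*b
k(Q) = -40 + 10*Q (k(Q) = 10*(-4 + Q) = -40 + 10*Q)
L = 21 (L = 5 + 2*(6 + 2*1) = 5 + 2*(6 + 2) = 5 + 2*8 = 5 + 16 = 21)
(k(M(5))*L)*9 = ((-40 + 10*5**2)*21)*9 = ((-40 + 10*25)*21)*9 = ((-40 + 250)*21)*9 = (210*21)*9 = 4410*9 = 39690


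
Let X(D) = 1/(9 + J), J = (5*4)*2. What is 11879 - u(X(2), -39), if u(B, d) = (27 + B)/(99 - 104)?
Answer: 2911679/245 ≈ 11884.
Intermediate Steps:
J = 40 (J = 20*2 = 40)
X(D) = 1/49 (X(D) = 1/(9 + 40) = 1/49)
u(B, d) = -27/5 - B/5 (u(B, d) = (27 + B)/(-5) = (27 + B)*(-⅕) = -27/5 - B/5)
11879 - u(X(2), -39) = 11879 - (-27/5 - ⅕*1/49) = 11879 - (-27/5 - 1/245) = 11879 - 1*(-1324/245) = 11879 + 1324/245 = 2911679/245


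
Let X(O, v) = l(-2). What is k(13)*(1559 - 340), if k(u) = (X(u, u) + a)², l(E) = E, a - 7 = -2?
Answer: 10971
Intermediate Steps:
a = 5 (a = 7 - 2 = 5)
X(O, v) = -2
k(u) = 9 (k(u) = (-2 + 5)² = 3² = 9)
k(13)*(1559 - 340) = 9*(1559 - 340) = 9*1219 = 10971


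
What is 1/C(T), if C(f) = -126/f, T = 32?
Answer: -16/63 ≈ -0.25397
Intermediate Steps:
1/C(T) = 1/(-126/32) = 1/(-126*1/32) = 1/(-63/16) = -16/63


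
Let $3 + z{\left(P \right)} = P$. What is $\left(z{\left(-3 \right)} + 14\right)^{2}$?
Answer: $64$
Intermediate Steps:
$z{\left(P \right)} = -3 + P$
$\left(z{\left(-3 \right)} + 14\right)^{2} = \left(\left(-3 - 3\right) + 14\right)^{2} = \left(-6 + 14\right)^{2} = 8^{2} = 64$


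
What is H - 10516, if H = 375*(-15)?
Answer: -16141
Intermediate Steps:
H = -5625
H - 10516 = -5625 - 10516 = -16141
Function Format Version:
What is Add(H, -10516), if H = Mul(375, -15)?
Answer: -16141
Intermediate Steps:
H = -5625
Add(H, -10516) = Add(-5625, -10516) = -16141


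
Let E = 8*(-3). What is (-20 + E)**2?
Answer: 1936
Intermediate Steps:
E = -24
(-20 + E)**2 = (-20 - 24)**2 = (-44)**2 = 1936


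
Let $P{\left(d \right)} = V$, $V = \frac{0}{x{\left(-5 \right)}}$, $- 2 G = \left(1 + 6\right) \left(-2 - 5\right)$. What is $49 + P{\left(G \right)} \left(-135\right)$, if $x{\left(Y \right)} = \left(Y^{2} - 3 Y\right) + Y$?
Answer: $49$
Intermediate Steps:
$G = \frac{49}{2}$ ($G = - \frac{\left(1 + 6\right) \left(-2 - 5\right)}{2} = - \frac{7 \left(-7\right)}{2} = \left(- \frac{1}{2}\right) \left(-49\right) = \frac{49}{2} \approx 24.5$)
$x{\left(Y \right)} = Y^{2} - 2 Y$
$V = 0$ ($V = \frac{0}{\left(-5\right) \left(-2 - 5\right)} = \frac{0}{\left(-5\right) \left(-7\right)} = \frac{0}{35} = 0 \cdot \frac{1}{35} = 0$)
$P{\left(d \right)} = 0$
$49 + P{\left(G \right)} \left(-135\right) = 49 + 0 \left(-135\right) = 49 + 0 = 49$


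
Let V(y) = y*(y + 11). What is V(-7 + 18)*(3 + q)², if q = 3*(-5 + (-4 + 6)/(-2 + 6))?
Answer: 53361/2 ≈ 26681.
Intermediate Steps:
V(y) = y*(11 + y)
q = -27/2 (q = 3*(-5 + 2/4) = 3*(-5 + 2*(¼)) = 3*(-5 + ½) = 3*(-9/2) = -27/2 ≈ -13.500)
V(-7 + 18)*(3 + q)² = ((-7 + 18)*(11 + (-7 + 18)))*(3 - 27/2)² = (11*(11 + 11))*(-21/2)² = (11*22)*(441/4) = 242*(441/4) = 53361/2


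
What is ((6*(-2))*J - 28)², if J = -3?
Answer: 64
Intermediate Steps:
((6*(-2))*J - 28)² = ((6*(-2))*(-3) - 28)² = (-12*(-3) - 28)² = (36 - 28)² = 8² = 64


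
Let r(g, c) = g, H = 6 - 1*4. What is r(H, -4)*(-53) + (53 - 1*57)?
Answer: -110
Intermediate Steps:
H = 2 (H = 6 - 4 = 2)
r(H, -4)*(-53) + (53 - 1*57) = 2*(-53) + (53 - 1*57) = -106 + (53 - 57) = -106 - 4 = -110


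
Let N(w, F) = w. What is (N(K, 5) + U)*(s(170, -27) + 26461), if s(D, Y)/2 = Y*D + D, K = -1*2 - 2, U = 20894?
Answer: 368102690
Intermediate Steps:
K = -4 (K = -2 - 2 = -4)
s(D, Y) = 2*D + 2*D*Y (s(D, Y) = 2*(Y*D + D) = 2*(D*Y + D) = 2*(D + D*Y) = 2*D + 2*D*Y)
(N(K, 5) + U)*(s(170, -27) + 26461) = (-4 + 20894)*(2*170*(1 - 27) + 26461) = 20890*(2*170*(-26) + 26461) = 20890*(-8840 + 26461) = 20890*17621 = 368102690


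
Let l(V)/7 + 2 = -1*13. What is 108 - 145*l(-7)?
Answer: 15333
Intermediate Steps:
l(V) = -105 (l(V) = -14 + 7*(-1*13) = -14 + 7*(-13) = -14 - 91 = -105)
108 - 145*l(-7) = 108 - 145*(-105) = 108 + 15225 = 15333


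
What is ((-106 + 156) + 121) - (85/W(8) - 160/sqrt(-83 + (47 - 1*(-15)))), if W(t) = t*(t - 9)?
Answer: 1453/8 - 160*I*sqrt(21)/21 ≈ 181.63 - 34.915*I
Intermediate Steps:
W(t) = t*(-9 + t)
((-106 + 156) + 121) - (85/W(8) - 160/sqrt(-83 + (47 - 1*(-15)))) = ((-106 + 156) + 121) - (85/((8*(-9 + 8))) - 160/sqrt(-83 + (47 - 1*(-15)))) = (50 + 121) - (85/((8*(-1))) - 160/sqrt(-83 + (47 + 15))) = 171 - (85/(-8) - 160/sqrt(-83 + 62)) = 171 - (85*(-1/8) - 160*(-I*sqrt(21)/21)) = 171 - (-85/8 - 160*(-I*sqrt(21)/21)) = 171 - (-85/8 - (-160)*I*sqrt(21)/21) = 171 - (-85/8 + 160*I*sqrt(21)/21) = 171 + (85/8 - 160*I*sqrt(21)/21) = 1453/8 - 160*I*sqrt(21)/21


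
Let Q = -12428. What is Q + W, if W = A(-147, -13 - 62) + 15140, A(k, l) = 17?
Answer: 2729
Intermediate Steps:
W = 15157 (W = 17 + 15140 = 15157)
Q + W = -12428 + 15157 = 2729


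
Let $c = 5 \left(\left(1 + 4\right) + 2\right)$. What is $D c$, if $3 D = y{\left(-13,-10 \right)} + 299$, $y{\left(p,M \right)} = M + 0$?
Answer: $\frac{10115}{3} \approx 3371.7$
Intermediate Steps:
$y{\left(p,M \right)} = M$
$D = \frac{289}{3}$ ($D = \frac{-10 + 299}{3} = \frac{1}{3} \cdot 289 = \frac{289}{3} \approx 96.333$)
$c = 35$ ($c = 5 \left(5 + 2\right) = 5 \cdot 7 = 35$)
$D c = \frac{289}{3} \cdot 35 = \frac{10115}{3}$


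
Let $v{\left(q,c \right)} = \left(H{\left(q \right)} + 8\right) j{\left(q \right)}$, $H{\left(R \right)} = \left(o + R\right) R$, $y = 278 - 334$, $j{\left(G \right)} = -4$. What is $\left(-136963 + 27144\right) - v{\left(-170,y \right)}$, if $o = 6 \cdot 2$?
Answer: $-2347$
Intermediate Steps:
$o = 12$
$y = -56$
$H{\left(R \right)} = R \left(12 + R\right)$ ($H{\left(R \right)} = \left(12 + R\right) R = R \left(12 + R\right)$)
$v{\left(q,c \right)} = -32 - 4 q \left(12 + q\right)$ ($v{\left(q,c \right)} = \left(q \left(12 + q\right) + 8\right) \left(-4\right) = \left(8 + q \left(12 + q\right)\right) \left(-4\right) = -32 - 4 q \left(12 + q\right)$)
$\left(-136963 + 27144\right) - v{\left(-170,y \right)} = \left(-136963 + 27144\right) - \left(-32 - - 680 \left(12 - 170\right)\right) = -109819 - \left(-32 - \left(-680\right) \left(-158\right)\right) = -109819 - \left(-32 - 107440\right) = -109819 - -107472 = -109819 + 107472 = -2347$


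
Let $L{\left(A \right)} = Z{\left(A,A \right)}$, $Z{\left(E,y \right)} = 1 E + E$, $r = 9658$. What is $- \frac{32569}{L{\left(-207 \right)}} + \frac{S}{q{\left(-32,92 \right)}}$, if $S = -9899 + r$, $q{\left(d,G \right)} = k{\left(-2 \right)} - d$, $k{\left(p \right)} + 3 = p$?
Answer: $\frac{86621}{1242} \approx 69.743$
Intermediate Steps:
$k{\left(p \right)} = -3 + p$
$Z{\left(E,y \right)} = 2 E$ ($Z{\left(E,y \right)} = E + E = 2 E$)
$L{\left(A \right)} = 2 A$
$q{\left(d,G \right)} = -5 - d$ ($q{\left(d,G \right)} = \left(-3 - 2\right) - d = -5 - d$)
$S = -241$ ($S = -9899 + 9658 = -241$)
$- \frac{32569}{L{\left(-207 \right)}} + \frac{S}{q{\left(-32,92 \right)}} = - \frac{32569}{2 \left(-207\right)} - \frac{241}{-5 - -32} = - \frac{32569}{-414} - \frac{241}{-5 + 32} = \left(-32569\right) \left(- \frac{1}{414}\right) - \frac{241}{27} = \frac{32569}{414} - \frac{241}{27} = \frac{86621}{1242}$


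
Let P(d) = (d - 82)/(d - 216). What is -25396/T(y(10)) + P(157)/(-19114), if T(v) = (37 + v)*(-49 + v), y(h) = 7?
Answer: 255713108/18607479 ≈ 13.742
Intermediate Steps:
P(d) = (-82 + d)/(-216 + d)
T(v) = (-49 + v)*(37 + v)
-25396/T(y(10)) + P(157)/(-19114) = -25396/(-1813 + 7**2 - 12*7) + ((-82 + 157)/(-216 + 157))/(-19114) = -25396/(-1813 + 49 - 84) + (75/(-59))*(-1/19114) = -25396/(-1848) - 1/59*75*(-1/19114) = -25396*(-1/1848) - 75/59*(-1/19114) = 907/66 + 75/1127726 = 255713108/18607479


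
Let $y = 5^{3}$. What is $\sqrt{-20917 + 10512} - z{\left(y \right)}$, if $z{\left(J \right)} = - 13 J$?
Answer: $1625 + i \sqrt{10405} \approx 1625.0 + 102.0 i$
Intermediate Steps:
$y = 125$
$\sqrt{-20917 + 10512} - z{\left(y \right)} = \sqrt{-20917 + 10512} - \left(-13\right) 125 = \sqrt{-10405} - -1625 = i \sqrt{10405} + 1625 = 1625 + i \sqrt{10405}$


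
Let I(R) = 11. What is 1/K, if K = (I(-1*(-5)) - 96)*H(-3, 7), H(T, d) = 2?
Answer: -1/170 ≈ -0.0058824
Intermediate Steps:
K = -170 (K = (11 - 96)*2 = -85*2 = -170)
1/K = 1/(-170) = -1/170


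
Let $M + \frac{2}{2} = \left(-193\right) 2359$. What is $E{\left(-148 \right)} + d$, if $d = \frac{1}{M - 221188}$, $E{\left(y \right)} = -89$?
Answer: $- \frac{60206365}{676476} \approx -89.0$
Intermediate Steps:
$M = -455288$ ($M = -1 - 455287 = -455288$)
$d = - \frac{1}{676476}$ ($d = \frac{1}{-455288 - 221188} = \frac{1}{-676476} = - \frac{1}{676476} \approx -1.4782 \cdot 10^{-6}$)
$E{\left(-148 \right)} + d = -89 - \frac{1}{676476} = - \frac{60206365}{676476}$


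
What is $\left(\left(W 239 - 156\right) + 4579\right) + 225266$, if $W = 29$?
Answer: $236620$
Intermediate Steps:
$\left(\left(W 239 - 156\right) + 4579\right) + 225266 = \left(\left(29 \cdot 239 - 156\right) + 4579\right) + 225266 = \left(\left(6931 - 156\right) + 4579\right) + 225266 = \left(6775 + 4579\right) + 225266 = 11354 + 225266 = 236620$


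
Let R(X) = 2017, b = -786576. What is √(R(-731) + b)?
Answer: I*√784559 ≈ 885.75*I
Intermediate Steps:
√(R(-731) + b) = √(2017 - 786576) = √(-784559) = I*√784559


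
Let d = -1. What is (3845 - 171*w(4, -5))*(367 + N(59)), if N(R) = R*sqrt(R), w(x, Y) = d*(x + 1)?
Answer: 1724900 + 277300*sqrt(59) ≈ 3.8549e+6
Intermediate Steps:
w(x, Y) = -1 - x (w(x, Y) = -(x + 1) = -(1 + x) = -1 - x)
N(R) = R**(3/2)
(3845 - 171*w(4, -5))*(367 + N(59)) = (3845 - 171*(-1 - 1*4))*(367 + 59**(3/2)) = (3845 - 171*(-1 - 4))*(367 + 59*sqrt(59)) = (3845 - 171*(-5))*(367 + 59*sqrt(59)) = (3845 + 855)*(367 + 59*sqrt(59)) = 4700*(367 + 59*sqrt(59)) = 1724900 + 277300*sqrt(59)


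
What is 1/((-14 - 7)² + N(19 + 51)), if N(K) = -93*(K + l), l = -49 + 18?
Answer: -1/3186 ≈ -0.00031387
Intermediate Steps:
l = -31
N(K) = 2883 - 93*K (N(K) = -93*(K - 31) = -93*(-31 + K) = 2883 - 93*K)
1/((-14 - 7)² + N(19 + 51)) = 1/((-14 - 7)² + (2883 - 93*(19 + 51))) = 1/((-21)² + (2883 - 93*70)) = 1/(441 + (2883 - 6510)) = 1/(441 - 3627) = 1/(-3186) = -1/3186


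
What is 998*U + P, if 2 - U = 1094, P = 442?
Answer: -1089374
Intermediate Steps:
U = -1092 (U = 2 - 1*1094 = 2 - 1094 = -1092)
998*U + P = 998*(-1092) + 442 = -1089816 + 442 = -1089374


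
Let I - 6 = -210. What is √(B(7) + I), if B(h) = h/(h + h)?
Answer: I*√814/2 ≈ 14.265*I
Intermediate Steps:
I = -204 (I = 6 - 210 = -204)
B(h) = ½ (B(h) = h/((2*h)) = (1/(2*h))*h = ½)
√(B(7) + I) = √(½ - 204) = √(-407/2) = I*√814/2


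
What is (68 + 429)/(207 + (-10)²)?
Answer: 497/307 ≈ 1.6189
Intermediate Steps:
(68 + 429)/(207 + (-10)²) = 497/(207 + 100) = 497/307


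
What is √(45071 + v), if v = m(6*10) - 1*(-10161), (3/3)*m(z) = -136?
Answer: 2*√13774 ≈ 234.73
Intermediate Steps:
m(z) = -136
v = 10025 (v = -136 - 1*(-10161) = -136 + 10161 = 10025)
√(45071 + v) = √(45071 + 10025) = √55096 = 2*√13774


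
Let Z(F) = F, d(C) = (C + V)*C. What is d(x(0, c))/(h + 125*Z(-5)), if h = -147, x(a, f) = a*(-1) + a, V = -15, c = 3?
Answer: 0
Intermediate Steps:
x(a, f) = 0 (x(a, f) = -a + a = 0)
d(C) = C*(-15 + C) (d(C) = (C - 15)*C = (-15 + C)*C = C*(-15 + C))
d(x(0, c))/(h + 125*Z(-5)) = (0*(-15 + 0))/(-147 + 125*(-5)) = (0*(-15))/(-147 - 625) = 0/(-772) = 0*(-1/772) = 0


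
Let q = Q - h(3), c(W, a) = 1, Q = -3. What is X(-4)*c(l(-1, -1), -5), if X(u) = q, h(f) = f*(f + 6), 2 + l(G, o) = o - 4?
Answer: -30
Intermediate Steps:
l(G, o) = -6 + o (l(G, o) = -2 + (o - 4) = -2 + (-4 + o) = -6 + o)
h(f) = f*(6 + f)
q = -30 (q = -3 - 3*(6 + 3) = -3 - 3*9 = -3 - 1*27 = -3 - 27 = -30)
X(u) = -30
X(-4)*c(l(-1, -1), -5) = -30*1 = -30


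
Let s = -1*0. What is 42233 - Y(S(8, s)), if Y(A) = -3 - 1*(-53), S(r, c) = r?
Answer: 42183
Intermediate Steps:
s = 0
Y(A) = 50 (Y(A) = -3 + 53 = 50)
42233 - Y(S(8, s)) = 42233 - 1*50 = 42233 - 50 = 42183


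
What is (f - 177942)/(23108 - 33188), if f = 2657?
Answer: 35057/2016 ≈ 17.389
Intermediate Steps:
(f - 177942)/(23108 - 33188) = (2657 - 177942)/(23108 - 33188) = -175285/(-10080) = -175285*(-1/10080) = 35057/2016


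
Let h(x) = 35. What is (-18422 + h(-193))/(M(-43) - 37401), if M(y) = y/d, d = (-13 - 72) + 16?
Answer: 1268703/2580626 ≈ 0.49163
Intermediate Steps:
d = -69 (d = -85 + 16 = -69)
M(y) = -y/69 (M(y) = y/(-69) = y*(-1/69) = -y/69)
(-18422 + h(-193))/(M(-43) - 37401) = (-18422 + 35)/(-1/69*(-43) - 37401) = -18387/(43/69 - 37401) = -18387/(-2580626/69) = -18387*(-69/2580626) = 1268703/2580626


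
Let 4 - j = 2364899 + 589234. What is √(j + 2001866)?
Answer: 3*I*√105807 ≈ 975.84*I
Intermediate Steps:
j = -2954129 (j = 4 - (2364899 + 589234) = 4 - 1*2954133 = 4 - 2954133 = -2954129)
√(j + 2001866) = √(-2954129 + 2001866) = √(-952263) = 3*I*√105807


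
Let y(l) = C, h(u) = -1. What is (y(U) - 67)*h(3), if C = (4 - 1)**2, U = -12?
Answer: 58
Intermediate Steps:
C = 9 (C = 3**2 = 9)
y(l) = 9
(y(U) - 67)*h(3) = (9 - 67)*(-1) = -58*(-1) = 58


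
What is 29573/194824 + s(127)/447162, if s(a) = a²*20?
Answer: 38035123873/43558944744 ≈ 0.87319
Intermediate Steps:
s(a) = 20*a²
29573/194824 + s(127)/447162 = 29573/194824 + (20*127²)/447162 = 29573*(1/194824) + (20*16129)*(1/447162) = 29573/194824 + 322580*(1/447162) = 29573/194824 + 161290/223581 = 38035123873/43558944744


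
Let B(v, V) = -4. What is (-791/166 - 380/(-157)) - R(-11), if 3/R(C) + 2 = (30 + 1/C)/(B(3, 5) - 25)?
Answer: -34149135/25201954 ≈ -1.3550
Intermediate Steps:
R(C) = 3/(-88/29 - 1/(29*C)) (R(C) = 3/(-2 + (30 + 1/C)/(-4 - 25)) = 3/(-2 + (30 + 1/C)/(-29)) = 3/(-2 + (30 + 1/C)*(-1/29)) = 3/(-2 + (-30/29 - 1/(29*C))) = 3/(-88/29 - 1/(29*C)))
(-791/166 - 380/(-157)) - R(-11) = (-791/166 - 380/(-157)) - (-87)*(-11)/(1 + 88*(-11)) = (-791*1/166 - 380*(-1/157)) - (-87)*(-11)/(1 - 968) = (-791/166 + 380/157) - (-87)*(-11)/(-967) = -61107/26062 - (-87)*(-11)*(-1)/967 = -61107/26062 - 1*(-957/967) = -61107/26062 + 957/967 = -34149135/25201954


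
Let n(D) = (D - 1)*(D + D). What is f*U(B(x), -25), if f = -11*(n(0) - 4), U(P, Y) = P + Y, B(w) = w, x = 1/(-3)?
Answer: -3344/3 ≈ -1114.7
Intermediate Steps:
x = -⅓ ≈ -0.33333
n(D) = 2*D*(-1 + D) (n(D) = (-1 + D)*(2*D) = 2*D*(-1 + D))
f = 44 (f = -11*(2*0*(-1 + 0) - 4) = -11*(2*0*(-1) - 4) = -11*(0 - 4) = -11*(-4) = 44)
f*U(B(x), -25) = 44*(-⅓ - 25) = 44*(-76/3) = -3344/3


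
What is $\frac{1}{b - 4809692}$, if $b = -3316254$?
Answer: $- \frac{1}{8125946} \approx -1.2306 \cdot 10^{-7}$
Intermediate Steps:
$\frac{1}{b - 4809692} = \frac{1}{-3316254 - 4809692} = \frac{1}{-8125946} = - \frac{1}{8125946}$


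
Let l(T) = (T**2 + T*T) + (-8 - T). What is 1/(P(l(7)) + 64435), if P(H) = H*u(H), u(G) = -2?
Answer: 1/64269 ≈ 1.5560e-5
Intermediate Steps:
l(T) = -8 - T + 2*T**2 (l(T) = (T**2 + T**2) + (-8 - T) = 2*T**2 + (-8 - T) = -8 - T + 2*T**2)
P(H) = -2*H (P(H) = H*(-2) = -2*H)
1/(P(l(7)) + 64435) = 1/(-2*(-8 - 1*7 + 2*7**2) + 64435) = 1/(-2*(-8 - 7 + 2*49) + 64435) = 1/(-2*(-8 - 7 + 98) + 64435) = 1/(-2*83 + 64435) = 1/(-166 + 64435) = 1/64269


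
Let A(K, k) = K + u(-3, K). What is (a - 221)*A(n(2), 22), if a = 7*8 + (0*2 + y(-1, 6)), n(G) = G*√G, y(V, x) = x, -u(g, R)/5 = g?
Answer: -2385 - 318*√2 ≈ -2834.7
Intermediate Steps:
u(g, R) = -5*g
n(G) = G^(3/2)
A(K, k) = 15 + K (A(K, k) = K - 5*(-3) = K + 15 = 15 + K)
a = 62 (a = 7*8 + (0*2 + 6) = 56 + (0 + 6) = 56 + 6 = 62)
(a - 221)*A(n(2), 22) = (62 - 221)*(15 + 2^(3/2)) = -159*(15 + 2*√2) = -2385 - 318*√2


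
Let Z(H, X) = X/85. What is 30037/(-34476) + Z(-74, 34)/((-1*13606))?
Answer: -1021743031/1172701140 ≈ -0.87127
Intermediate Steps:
Z(H, X) = X/85 (Z(H, X) = X*(1/85) = X/85)
30037/(-34476) + Z(-74, 34)/((-1*13606)) = 30037/(-34476) + ((1/85)*34)/((-1*13606)) = 30037*(-1/34476) + (⅖)/(-13606) = -30037/34476 + (⅖)*(-1/13606) = -30037/34476 - 1/34015 = -1021743031/1172701140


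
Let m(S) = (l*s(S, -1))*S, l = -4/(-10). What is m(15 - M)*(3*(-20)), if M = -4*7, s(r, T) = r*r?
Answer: -1908168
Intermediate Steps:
s(r, T) = r²
l = ⅖ (l = -4*(-⅒) = ⅖ ≈ 0.40000)
M = -28
m(S) = 2*S³/5 (m(S) = (2*S²/5)*S = 2*S³/5)
m(15 - M)*(3*(-20)) = (2*(15 - 1*(-28))³/5)*(3*(-20)) = (2*(15 + 28)³/5)*(-60) = ((⅖)*43³)*(-60) = ((⅖)*79507)*(-60) = (159014/5)*(-60) = -1908168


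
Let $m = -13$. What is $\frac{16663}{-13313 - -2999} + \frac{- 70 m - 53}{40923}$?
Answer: $- \frac{74784539}{46897758} \approx -1.5946$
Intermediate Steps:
$\frac{16663}{-13313 - -2999} + \frac{- 70 m - 53}{40923} = \frac{16663}{-13313 - -2999} + \frac{\left(-70\right) \left(-13\right) - 53}{40923} = \frac{16663}{-13313 + 2999} + \left(910 - 53\right) \frac{1}{40923} = \frac{16663}{-10314} + 857 \cdot \frac{1}{40923} = 16663 \left(- \frac{1}{10314}\right) + \frac{857}{40923} = - \frac{16663}{10314} + \frac{857}{40923} = - \frac{74784539}{46897758}$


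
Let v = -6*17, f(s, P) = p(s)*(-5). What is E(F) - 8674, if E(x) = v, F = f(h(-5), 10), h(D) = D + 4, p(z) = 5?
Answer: -8776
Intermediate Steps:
h(D) = 4 + D
f(s, P) = -25 (f(s, P) = 5*(-5) = -25)
F = -25
v = -102
E(x) = -102
E(F) - 8674 = -102 - 8674 = -8776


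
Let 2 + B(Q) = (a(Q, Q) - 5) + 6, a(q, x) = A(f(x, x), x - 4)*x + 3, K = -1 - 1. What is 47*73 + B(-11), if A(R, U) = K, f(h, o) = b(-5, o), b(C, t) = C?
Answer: 3455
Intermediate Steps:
K = -2
f(h, o) = -5
A(R, U) = -2
a(q, x) = 3 - 2*x (a(q, x) = -2*x + 3 = 3 - 2*x)
B(Q) = 2 - 2*Q (B(Q) = -2 + (((3 - 2*Q) - 5) + 6) = -2 + ((-2 - 2*Q) + 6) = -2 + (4 - 2*Q) = 2 - 2*Q)
47*73 + B(-11) = 47*73 + (2 - 2*(-11)) = 3431 + (2 + 22) = 3431 + 24 = 3455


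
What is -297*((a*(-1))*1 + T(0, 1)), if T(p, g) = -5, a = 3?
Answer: 2376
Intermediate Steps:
-297*((a*(-1))*1 + T(0, 1)) = -297*((3*(-1))*1 - 5) = -297*(-3*1 - 5) = -297*(-3 - 5) = -297*(-8) = 2376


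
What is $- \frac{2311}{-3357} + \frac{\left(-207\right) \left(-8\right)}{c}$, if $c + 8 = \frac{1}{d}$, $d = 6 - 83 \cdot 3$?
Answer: $- \frac{1346388761}{6529365} \approx -206.21$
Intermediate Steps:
$d = -243$ ($d = 6 - 249 = -243$)
$c = - \frac{1945}{243}$ ($c = -8 + \frac{1}{-243} = -8 - \frac{1}{243} = - \frac{1945}{243} \approx -8.0041$)
$- \frac{2311}{-3357} + \frac{\left(-207\right) \left(-8\right)}{c} = - \frac{2311}{-3357} + \frac{\left(-207\right) \left(-8\right)}{- \frac{1945}{243}} = \left(-2311\right) \left(- \frac{1}{3357}\right) + 1656 \left(- \frac{243}{1945}\right) = \frac{2311}{3357} - \frac{402408}{1945} = - \frac{1346388761}{6529365}$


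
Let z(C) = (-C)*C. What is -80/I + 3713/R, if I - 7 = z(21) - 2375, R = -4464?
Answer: -10072697/12539376 ≈ -0.80329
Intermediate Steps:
z(C) = -C²
I = -2809 (I = 7 + (-1*21² - 2375) = 7 + (-1*441 - 2375) = 7 + (-441 - 2375) = 7 - 2816 = -2809)
-80/I + 3713/R = -80/(-2809) + 3713/(-4464) = -80*(-1/2809) + 3713*(-1/4464) = 80/2809 - 3713/4464 = -10072697/12539376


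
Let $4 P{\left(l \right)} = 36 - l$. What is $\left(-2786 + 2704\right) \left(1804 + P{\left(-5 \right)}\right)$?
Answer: $- \frac{297537}{2} \approx -1.4877 \cdot 10^{5}$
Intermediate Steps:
$P{\left(l \right)} = 9 - \frac{l}{4}$ ($P{\left(l \right)} = \frac{36 - l}{4} = 9 - \frac{l}{4}$)
$\left(-2786 + 2704\right) \left(1804 + P{\left(-5 \right)}\right) = \left(-2786 + 2704\right) \left(1804 + \left(9 - - \frac{5}{4}\right)\right) = - 82 \left(1804 + \left(9 + \frac{5}{4}\right)\right) = - 82 \left(1804 + \frac{41}{4}\right) = \left(-82\right) \frac{7257}{4} = - \frac{297537}{2}$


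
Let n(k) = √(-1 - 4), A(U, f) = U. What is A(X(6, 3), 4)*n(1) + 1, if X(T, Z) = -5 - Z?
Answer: 1 - 8*I*√5 ≈ 1.0 - 17.889*I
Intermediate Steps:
n(k) = I*√5 (n(k) = √(-5) = I*√5)
A(X(6, 3), 4)*n(1) + 1 = (-5 - 1*3)*(I*√5) + 1 = (-5 - 3)*(I*√5) + 1 = -8*I*√5 + 1 = 1 - 8*I*√5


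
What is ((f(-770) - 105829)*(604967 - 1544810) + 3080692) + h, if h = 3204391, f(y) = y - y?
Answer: 99468929930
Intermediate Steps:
f(y) = 0
((f(-770) - 105829)*(604967 - 1544810) + 3080692) + h = ((0 - 105829)*(604967 - 1544810) + 3080692) + 3204391 = (-105829*(-939843) + 3080692) + 3204391 = (99462644847 + 3080692) + 3204391 = 99465725539 + 3204391 = 99468929930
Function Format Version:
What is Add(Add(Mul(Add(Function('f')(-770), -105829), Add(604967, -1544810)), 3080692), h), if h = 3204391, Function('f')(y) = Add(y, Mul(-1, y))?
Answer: 99468929930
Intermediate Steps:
Function('f')(y) = 0
Add(Add(Mul(Add(Function('f')(-770), -105829), Add(604967, -1544810)), 3080692), h) = Add(Add(Mul(Add(0, -105829), Add(604967, -1544810)), 3080692), 3204391) = Add(Add(Mul(-105829, -939843), 3080692), 3204391) = Add(Add(99462644847, 3080692), 3204391) = Add(99465725539, 3204391) = 99468929930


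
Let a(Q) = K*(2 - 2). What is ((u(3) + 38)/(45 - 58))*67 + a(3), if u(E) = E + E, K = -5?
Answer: -2948/13 ≈ -226.77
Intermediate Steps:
u(E) = 2*E
a(Q) = 0 (a(Q) = -5*(2 - 2) = -5*0 = 0)
((u(3) + 38)/(45 - 58))*67 + a(3) = ((2*3 + 38)/(45 - 58))*67 + 0 = ((6 + 38)/(-13))*67 + 0 = (44*(-1/13))*67 + 0 = -44/13*67 + 0 = -2948/13 + 0 = -2948/13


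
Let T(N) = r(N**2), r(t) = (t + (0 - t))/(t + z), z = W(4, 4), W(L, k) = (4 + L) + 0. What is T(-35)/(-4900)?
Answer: 0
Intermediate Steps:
W(L, k) = 4 + L
z = 8 (z = 4 + 4 = 8)
r(t) = 0 (r(t) = (t + (0 - t))/(t + 8) = (t - t)/(8 + t) = 0/(8 + t) = 0)
T(N) = 0
T(-35)/(-4900) = 0/(-4900) = 0*(-1/4900) = 0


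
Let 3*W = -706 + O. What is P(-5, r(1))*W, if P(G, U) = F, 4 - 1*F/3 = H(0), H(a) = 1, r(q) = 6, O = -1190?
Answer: -5688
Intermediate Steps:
F = 9 (F = 12 - 3*1 = 12 - 3 = 9)
W = -632 (W = (-706 - 1190)/3 = (⅓)*(-1896) = -632)
P(G, U) = 9
P(-5, r(1))*W = 9*(-632) = -5688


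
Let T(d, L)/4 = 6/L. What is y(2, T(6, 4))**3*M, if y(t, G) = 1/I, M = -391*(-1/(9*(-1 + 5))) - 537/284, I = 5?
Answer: 5732/79875 ≈ 0.071762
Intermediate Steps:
T(d, L) = 24/L (T(d, L) = 4*(6/L) = 24/L)
M = 5732/639 (M = -391/((-9*4)) - 537*1/284 = -391/(-36) - 537/284 = -391*(-1/36) - 537/284 = 391/36 - 537/284 = 5732/639 ≈ 8.9703)
y(t, G) = 1/5
y(2, T(6, 4))**3*M = (1/5)**3*(5732/639) = (1/125)*(5732/639) = 5732/79875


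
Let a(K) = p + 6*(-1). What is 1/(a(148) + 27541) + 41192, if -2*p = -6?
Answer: 1134345297/27538 ≈ 41192.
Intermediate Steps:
p = 3 (p = -½*(-6) = 3)
a(K) = -3 (a(K) = 3 + 6*(-1) = 3 - 6 = -3)
1/(a(148) + 27541) + 41192 = 1/(-3 + 27541) + 41192 = 1/27538 + 41192 = 1134345297/27538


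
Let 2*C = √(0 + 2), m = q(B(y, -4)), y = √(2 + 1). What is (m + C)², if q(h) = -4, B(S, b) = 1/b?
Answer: (8 - √2)²/4 ≈ 10.843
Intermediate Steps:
y = √3 ≈ 1.7320
B(S, b) = 1/b
m = -4
C = √2/2 (C = √(0 + 2)/2 = √2/2 ≈ 0.70711)
(m + C)² = (-4 + √2/2)²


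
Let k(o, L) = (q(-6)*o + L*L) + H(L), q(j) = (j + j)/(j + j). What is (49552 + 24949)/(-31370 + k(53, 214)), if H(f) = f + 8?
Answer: 74501/14701 ≈ 5.0677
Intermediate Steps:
H(f) = 8 + f
q(j) = 1 (q(j) = (2*j)/((2*j)) = (2*j)*(1/(2*j)) = 1)
k(o, L) = 8 + L + o + L² (k(o, L) = (1*o + L*L) + (8 + L) = (o + L²) + (8 + L) = 8 + L + o + L²)
(49552 + 24949)/(-31370 + k(53, 214)) = (49552 + 24949)/(-31370 + (8 + 214 + 53 + 214²)) = 74501/(-31370 + (8 + 214 + 53 + 45796)) = 74501/(-31370 + 46071) = 74501/14701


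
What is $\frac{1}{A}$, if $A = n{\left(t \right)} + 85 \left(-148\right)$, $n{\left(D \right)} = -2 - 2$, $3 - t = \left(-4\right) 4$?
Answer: $- \frac{1}{12584} \approx -7.9466 \cdot 10^{-5}$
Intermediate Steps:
$t = 19$ ($t = 3 - \left(-4\right) 4 = 3 - -16 = 3 + 16 = 19$)
$n{\left(D \right)} = -4$ ($n{\left(D \right)} = -2 - 2 = -4$)
$A = -12584$ ($A = -4 + 85 \left(-148\right) = -4 - 12580 = -12584$)
$\frac{1}{A} = \frac{1}{-12584} = - \frac{1}{12584}$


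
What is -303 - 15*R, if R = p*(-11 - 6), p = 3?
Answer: 462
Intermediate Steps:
R = -51 (R = 3*(-11 - 6) = 3*(-17) = -51)
-303 - 15*R = -303 - 15*(-51) = -303 + 765 = 462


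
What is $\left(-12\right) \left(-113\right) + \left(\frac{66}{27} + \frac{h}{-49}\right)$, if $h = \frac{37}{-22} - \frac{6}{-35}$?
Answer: $\frac{461297447}{339570} \approx 1358.5$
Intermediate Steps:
$h = - \frac{1163}{770}$ ($h = 37 \left(- \frac{1}{22}\right) - - \frac{6}{35} = - \frac{37}{22} + \frac{6}{35} = - \frac{1163}{770} \approx -1.5104$)
$\left(-12\right) \left(-113\right) + \left(\frac{66}{27} + \frac{h}{-49}\right) = \left(-12\right) \left(-113\right) + \left(\frac{66}{27} - \frac{1163}{770 \left(-49\right)}\right) = 1356 + \left(66 \cdot \frac{1}{27} - - \frac{1163}{37730}\right) = 1356 + \left(\frac{22}{9} + \frac{1163}{37730}\right) = 1356 + \frac{840527}{339570} = \frac{461297447}{339570}$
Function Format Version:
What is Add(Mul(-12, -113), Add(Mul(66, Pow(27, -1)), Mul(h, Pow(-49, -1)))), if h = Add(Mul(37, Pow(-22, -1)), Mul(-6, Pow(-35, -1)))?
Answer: Rational(461297447, 339570) ≈ 1358.5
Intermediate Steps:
h = Rational(-1163, 770) (h = Add(Mul(37, Rational(-1, 22)), Mul(-6, Rational(-1, 35))) = Add(Rational(-37, 22), Rational(6, 35)) = Rational(-1163, 770) ≈ -1.5104)
Add(Mul(-12, -113), Add(Mul(66, Pow(27, -1)), Mul(h, Pow(-49, -1)))) = Add(Mul(-12, -113), Add(Mul(66, Pow(27, -1)), Mul(Rational(-1163, 770), Pow(-49, -1)))) = Add(1356, Add(Mul(66, Rational(1, 27)), Mul(Rational(-1163, 770), Rational(-1, 49)))) = Add(1356, Add(Rational(22, 9), Rational(1163, 37730))) = Add(1356, Rational(840527, 339570)) = Rational(461297447, 339570)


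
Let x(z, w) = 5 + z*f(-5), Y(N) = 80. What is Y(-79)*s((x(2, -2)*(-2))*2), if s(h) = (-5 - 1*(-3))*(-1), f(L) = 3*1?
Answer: 160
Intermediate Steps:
f(L) = 3
x(z, w) = 5 + 3*z (x(z, w) = 5 + z*3 = 5 + 3*z)
s(h) = 2 (s(h) = (-5 + 3)*(-1) = -2*(-1) = 2)
Y(-79)*s((x(2, -2)*(-2))*2) = 80*2 = 160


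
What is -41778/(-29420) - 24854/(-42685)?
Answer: 251449861/125579270 ≈ 2.0023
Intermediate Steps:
-41778/(-29420) - 24854/(-42685) = -41778*(-1/29420) - 24854*(-1/42685) = 20889/14710 + 24854/42685 = 251449861/125579270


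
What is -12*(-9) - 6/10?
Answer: 537/5 ≈ 107.40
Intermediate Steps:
-12*(-9) - 6/10 = 108 - 6*⅒ = 108 - ⅗ = 537/5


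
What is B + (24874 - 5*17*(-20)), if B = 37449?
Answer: 64023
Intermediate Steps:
B + (24874 - 5*17*(-20)) = 37449 + (24874 - 5*17*(-20)) = 37449 + (24874 - 85*(-20)) = 37449 + (24874 - 1*(-1700)) = 37449 + (24874 + 1700) = 37449 + 26574 = 64023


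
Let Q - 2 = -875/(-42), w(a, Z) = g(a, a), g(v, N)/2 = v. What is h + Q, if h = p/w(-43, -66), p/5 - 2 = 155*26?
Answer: -54589/258 ≈ -211.59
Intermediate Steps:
g(v, N) = 2*v
w(a, Z) = 2*a
p = 20160 (p = 10 + 5*(155*26) = 10 + 5*4030 = 10 + 20150 = 20160)
h = -10080/43 (h = 20160/((2*(-43))) = 20160/(-86) = 20160*(-1/86) = -10080/43 ≈ -234.42)
Q = 137/6 (Q = 2 - 875/(-42) = 2 - 875*(-1/42) = 2 + 125/6 = 137/6 ≈ 22.833)
h + Q = -10080/43 + 137/6 = -54589/258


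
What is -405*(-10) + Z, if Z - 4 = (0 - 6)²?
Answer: 4090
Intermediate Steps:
Z = 40 (Z = 4 + (0 - 6)² = 4 + (-6)² = 4 + 36 = 40)
-405*(-10) + Z = -405*(-10) + 40 = -135*(-30) + 40 = 4050 + 40 = 4090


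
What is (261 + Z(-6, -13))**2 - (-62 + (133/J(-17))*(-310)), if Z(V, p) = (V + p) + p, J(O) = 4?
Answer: 125621/2 ≈ 62811.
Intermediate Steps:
Z(V, p) = V + 2*p
(261 + Z(-6, -13))**2 - (-62 + (133/J(-17))*(-310)) = (261 + (-6 + 2*(-13)))**2 - (-62 + (133/4)*(-310)) = (261 + (-6 - 26))**2 - (-62 + (133*(1/4))*(-310)) = (261 - 32)**2 - (-62 + (133/4)*(-310)) = 229**2 - (-62 - 20615/2) = 52441 - 1*(-20739/2) = 52441 + 20739/2 = 125621/2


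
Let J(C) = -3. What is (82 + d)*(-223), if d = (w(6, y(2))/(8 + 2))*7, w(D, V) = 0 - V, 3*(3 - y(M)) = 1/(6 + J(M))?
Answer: -802577/45 ≈ -17835.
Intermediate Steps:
y(M) = 26/9 (y(M) = 3 - 1/(3*(6 - 3)) = 3 - 1/3/3 = 3 - 1/3*1/3 = 3 - 1/9 = 26/9)
w(D, V) = -V
d = -91/45 (d = ((-1*26/9)/(8 + 2))*7 = (-26/9/10)*7 = ((1/10)*(-26/9))*7 = -13/45*7 = -91/45 ≈ -2.0222)
(82 + d)*(-223) = (82 - 91/45)*(-223) = (3599/45)*(-223) = -802577/45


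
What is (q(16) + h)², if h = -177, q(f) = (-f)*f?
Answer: 187489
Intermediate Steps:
q(f) = -f²
(q(16) + h)² = (-1*16² - 177)² = (-1*256 - 177)² = (-256 - 177)² = (-433)² = 187489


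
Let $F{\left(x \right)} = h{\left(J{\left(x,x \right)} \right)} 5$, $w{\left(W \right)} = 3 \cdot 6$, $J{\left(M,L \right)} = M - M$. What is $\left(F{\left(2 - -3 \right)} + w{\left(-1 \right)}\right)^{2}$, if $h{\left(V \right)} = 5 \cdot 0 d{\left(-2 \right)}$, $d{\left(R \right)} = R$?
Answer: $324$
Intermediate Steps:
$J{\left(M,L \right)} = 0$
$h{\left(V \right)} = 0$ ($h{\left(V \right)} = 5 \cdot 0 \left(-2\right) = 0 \left(-2\right) = 0$)
$w{\left(W \right)} = 18$
$F{\left(x \right)} = 0$ ($F{\left(x \right)} = 0 \cdot 5 = 0$)
$\left(F{\left(2 - -3 \right)} + w{\left(-1 \right)}\right)^{2} = \left(0 + 18\right)^{2} = 18^{2} = 324$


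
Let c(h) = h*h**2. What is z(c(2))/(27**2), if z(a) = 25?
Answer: 25/729 ≈ 0.034294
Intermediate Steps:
c(h) = h**3
z(c(2))/(27**2) = 25/(27**2) = 25/729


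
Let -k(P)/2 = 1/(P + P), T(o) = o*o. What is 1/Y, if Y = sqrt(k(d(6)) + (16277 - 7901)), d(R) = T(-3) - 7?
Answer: sqrt(33502)/16751 ≈ 0.010927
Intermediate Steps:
T(o) = o**2
d(R) = 2 (d(R) = (-3)**2 - 7 = 9 - 7 = 2)
k(P) = -1/P (k(P) = -2/(P + P) = -2*1/(2*P) = -1/P)
Y = sqrt(33502)/2 (Y = sqrt(-1/2 + (16277 - 7901)) = sqrt(-1*1/2 + 8376) = sqrt(-1/2 + 8376) = sqrt(16751/2) = sqrt(33502)/2 ≈ 91.518)
1/Y = 1/(sqrt(33502)/2) = sqrt(33502)/16751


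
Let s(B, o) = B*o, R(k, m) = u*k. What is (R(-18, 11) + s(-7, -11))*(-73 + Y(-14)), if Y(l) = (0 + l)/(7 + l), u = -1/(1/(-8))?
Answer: 4757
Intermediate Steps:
u = 8 (u = -1/(-⅛) = -1*(-8) = 8)
Y(l) = l/(7 + l)
R(k, m) = 8*k
(R(-18, 11) + s(-7, -11))*(-73 + Y(-14)) = (8*(-18) - 7*(-11))*(-73 - 14/(7 - 14)) = (-144 + 77)*(-73 - 14/(-7)) = -67*(-73 - 14*(-⅐)) = -67*(-73 + 2) = -67*(-71) = 4757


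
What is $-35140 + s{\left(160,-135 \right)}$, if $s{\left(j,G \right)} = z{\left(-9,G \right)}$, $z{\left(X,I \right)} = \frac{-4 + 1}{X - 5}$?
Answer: $- \frac{491957}{14} \approx -35140.0$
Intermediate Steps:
$z{\left(X,I \right)} = - \frac{3}{-5 + X}$
$s{\left(j,G \right)} = \frac{3}{14}$ ($s{\left(j,G \right)} = - \frac{3}{-5 - 9} = - \frac{3}{-14} = \left(-3\right) \left(- \frac{1}{14}\right) = \frac{3}{14}$)
$-35140 + s{\left(160,-135 \right)} = -35140 + \frac{3}{14} = - \frac{491957}{14}$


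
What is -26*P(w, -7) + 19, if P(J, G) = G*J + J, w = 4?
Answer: 643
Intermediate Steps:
P(J, G) = J + G*J
-26*P(w, -7) + 19 = -104*(1 - 7) + 19 = -104*(-6) + 19 = -26*(-24) + 19 = 624 + 19 = 643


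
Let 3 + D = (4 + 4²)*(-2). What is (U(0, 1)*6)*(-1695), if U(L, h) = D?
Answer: 437310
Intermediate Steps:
D = -43 (D = -3 + (4 + 4²)*(-2) = -3 + (4 + 16)*(-2) = -3 + 20*(-2) = -3 - 40 = -43)
U(L, h) = -43
(U(0, 1)*6)*(-1695) = -43*6*(-1695) = -258*(-1695) = 437310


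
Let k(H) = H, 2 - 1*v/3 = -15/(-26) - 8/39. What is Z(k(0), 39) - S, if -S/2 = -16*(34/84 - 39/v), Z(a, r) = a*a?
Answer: 646864/2667 ≈ 242.54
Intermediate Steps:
v = 127/26 (v = 6 - 3*(-15/(-26) - 8/39) = 6 - 3*(-15*(-1/26) - 8*1/39) = 6 - 3*(15/26 - 8/39) = 6 - 3*29/78 = 6 - 29/26 = 127/26 ≈ 4.8846)
Z(a, r) = a²
S = -646864/2667 (S = -(-32)*(34/84 - 39/127/26) = -(-32)*(34*(1/84) - 39*26/127) = -(-32)*(17/42 - 1014/127) = -(-32)*(-40429)/5334 = -2*323432/2667 = -646864/2667 ≈ -242.54)
Z(k(0), 39) - S = 0² - 1*(-646864/2667) = 0 + 646864/2667 = 646864/2667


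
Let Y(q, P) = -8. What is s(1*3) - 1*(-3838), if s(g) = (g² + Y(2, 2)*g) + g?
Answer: 3826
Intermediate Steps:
s(g) = g² - 7*g (s(g) = (g² - 8*g) + g = g² - 7*g)
s(1*3) - 1*(-3838) = (1*3)*(-7 + 1*3) - 1*(-3838) = 3*(-7 + 3) + 3838 = 3*(-4) + 3838 = -12 + 3838 = 3826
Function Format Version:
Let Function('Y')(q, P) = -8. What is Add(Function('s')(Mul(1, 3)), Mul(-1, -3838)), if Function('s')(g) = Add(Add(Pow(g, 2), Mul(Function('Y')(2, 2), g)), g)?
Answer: 3826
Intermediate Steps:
Function('s')(g) = Add(Pow(g, 2), Mul(-7, g)) (Function('s')(g) = Add(Add(Pow(g, 2), Mul(-8, g)), g) = Add(Pow(g, 2), Mul(-7, g)))
Add(Function('s')(Mul(1, 3)), Mul(-1, -3838)) = Add(Mul(Mul(1, 3), Add(-7, Mul(1, 3))), Mul(-1, -3838)) = Add(Mul(3, Add(-7, 3)), 3838) = Add(Mul(3, -4), 3838) = Add(-12, 3838) = 3826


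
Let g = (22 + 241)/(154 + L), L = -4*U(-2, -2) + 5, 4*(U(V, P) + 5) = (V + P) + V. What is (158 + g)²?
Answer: 869837049/34225 ≈ 25415.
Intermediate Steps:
U(V, P) = -5 + V/2 + P/4 (U(V, P) = -5 + ((V + P) + V)/4 = -5 + ((P + V) + V)/4 = -5 + (P + 2*V)/4 = -5 + (V/2 + P/4) = -5 + V/2 + P/4)
L = 31 (L = -4*(-5 + (½)*(-2) + (¼)*(-2)) + 5 = -4*(-5 - 1 - ½) + 5 = -4*(-13/2) + 5 = 26 + 5 = 31)
g = 263/185 (g = (22 + 241)/(154 + 31) = 263/185 ≈ 1.4216)
(158 + g)² = (158 + 263/185)² = (29493/185)² = 869837049/34225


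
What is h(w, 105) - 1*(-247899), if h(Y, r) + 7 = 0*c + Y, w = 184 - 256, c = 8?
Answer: 247820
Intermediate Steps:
w = -72
h(Y, r) = -7 + Y (h(Y, r) = -7 + (0*8 + Y) = -7 + (0 + Y) = -7 + Y)
h(w, 105) - 1*(-247899) = (-7 - 72) - 1*(-247899) = -79 + 247899 = 247820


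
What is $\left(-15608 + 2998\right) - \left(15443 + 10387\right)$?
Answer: $-38440$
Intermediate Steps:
$\left(-15608 + 2998\right) - \left(15443 + 10387\right) = -12610 - 25830 = -38440$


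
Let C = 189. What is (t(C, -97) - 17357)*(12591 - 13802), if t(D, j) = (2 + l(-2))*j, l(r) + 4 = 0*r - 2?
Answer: 20549459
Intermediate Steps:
l(r) = -6 (l(r) = -4 + (0*r - 2) = -4 + (0 - 2) = -4 - 2 = -6)
t(D, j) = -4*j (t(D, j) = (2 - 6)*j = -4*j)
(t(C, -97) - 17357)*(12591 - 13802) = (-4*(-97) - 17357)*(12591 - 13802) = (388 - 17357)*(-1211) = -16969*(-1211) = 20549459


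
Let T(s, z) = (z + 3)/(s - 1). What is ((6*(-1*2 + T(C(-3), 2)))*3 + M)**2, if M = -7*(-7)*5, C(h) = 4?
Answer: 57121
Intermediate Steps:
T(s, z) = (3 + z)/(-1 + s)
M = 245 (M = 49*5 = 245)
((6*(-1*2 + T(C(-3), 2)))*3 + M)**2 = ((6*(-1*2 + (3 + 2)/(-1 + 4)))*3 + 245)**2 = ((6*(-2 + 5/3))*3 + 245)**2 = ((6*(-1/3))*3 + 245)**2 = (-2*3 + 245)**2 = (-6 + 245)**2 = 239**2 = 57121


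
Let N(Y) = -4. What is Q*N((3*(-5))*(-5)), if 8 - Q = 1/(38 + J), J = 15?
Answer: -1692/53 ≈ -31.925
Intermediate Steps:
Q = 423/53 (Q = 8 - 1/(38 + 15) = 8 - 1/53 = 423/53 ≈ 7.9811)
Q*N((3*(-5))*(-5)) = (423/53)*(-4) = -1692/53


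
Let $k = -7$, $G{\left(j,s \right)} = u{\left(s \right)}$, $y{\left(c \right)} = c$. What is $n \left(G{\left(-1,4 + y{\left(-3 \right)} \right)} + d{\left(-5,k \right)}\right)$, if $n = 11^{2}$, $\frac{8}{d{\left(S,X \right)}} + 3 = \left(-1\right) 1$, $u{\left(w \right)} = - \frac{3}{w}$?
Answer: $-605$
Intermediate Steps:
$G{\left(j,s \right)} = - \frac{3}{s}$
$d{\left(S,X \right)} = -2$ ($d{\left(S,X \right)} = \frac{8}{-3 - 1} = \frac{8}{-4} = 8 \left(- \frac{1}{4}\right) = -2$)
$n = 121$
$n \left(G{\left(-1,4 + y{\left(-3 \right)} \right)} + d{\left(-5,k \right)}\right) = 121 \left(- \frac{3}{4 - 3} - 2\right) = 121 \left(- \frac{3}{1} - 2\right) = 121 \left(\left(-3\right) 1 - 2\right) = 121 \left(-3 - 2\right) = 121 \left(-5\right) = -605$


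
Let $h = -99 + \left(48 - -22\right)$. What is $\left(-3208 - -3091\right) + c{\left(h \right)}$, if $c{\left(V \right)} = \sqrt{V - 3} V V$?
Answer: $-117 + 3364 i \sqrt{2} \approx -117.0 + 4757.4 i$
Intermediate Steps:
$h = -29$ ($h = -99 + \left(48 + 22\right) = -99 + 70 = -29$)
$c{\left(V \right)} = V^{2} \sqrt{-3 + V}$ ($c{\left(V \right)} = \sqrt{-3 + V} V V = V \sqrt{-3 + V} V = V^{2} \sqrt{-3 + V}$)
$\left(-3208 - -3091\right) + c{\left(h \right)} = \left(-3208 - -3091\right) + \left(-29\right)^{2} \sqrt{-3 - 29} = \left(-3208 + 3091\right) + 841 \sqrt{-32} = -117 + 841 \cdot 4 i \sqrt{2} = -117 + 3364 i \sqrt{2}$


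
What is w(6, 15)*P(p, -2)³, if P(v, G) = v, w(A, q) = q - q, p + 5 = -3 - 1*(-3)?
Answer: 0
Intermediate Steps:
p = -5 (p = -5 + (-3 - 1*(-3)) = -5 + (-3 + 3) = -5 + 0 = -5)
w(A, q) = 0
w(6, 15)*P(p, -2)³ = 0*(-5)³ = 0*(-125) = 0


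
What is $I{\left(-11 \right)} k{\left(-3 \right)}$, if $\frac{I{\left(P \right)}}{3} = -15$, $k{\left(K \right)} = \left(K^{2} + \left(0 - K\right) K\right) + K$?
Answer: $135$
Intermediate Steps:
$k{\left(K \right)} = K$ ($k{\left(K \right)} = \left(K^{2} + - K K\right) + K = \left(K^{2} - K^{2}\right) + K = 0 + K = K$)
$I{\left(P \right)} = -45$ ($I{\left(P \right)} = 3 \left(-15\right) = -45$)
$I{\left(-11 \right)} k{\left(-3 \right)} = \left(-45\right) \left(-3\right) = 135$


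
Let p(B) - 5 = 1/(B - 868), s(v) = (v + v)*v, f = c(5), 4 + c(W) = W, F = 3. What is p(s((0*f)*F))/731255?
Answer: 4339/634729340 ≈ 6.8360e-6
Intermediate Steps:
c(W) = -4 + W
f = 1 (f = -4 + 5 = 1)
s(v) = 2*v² (s(v) = (2*v)*v = 2*v²)
p(B) = 5 + 1/(-868 + B) (p(B) = 5 + 1/(B - 868) = 5 + 1/(-868 + B))
p(s((0*f)*F))/731255 = ((-4339 + 5*(2*((0*1)*3)²))/(-868 + 2*((0*1)*3)²))/731255 = ((-4339 + 5*(2*(0*3)²))/(-868 + 2*(0*3)²))*(1/731255) = ((-4339 + 5*(2*0²))/(-868 + 2*0²))*(1/731255) = ((-4339 + 5*(2*0))/(-868 + 2*0))*(1/731255) = ((-4339 + 5*0)/(-868 + 0))*(1/731255) = ((-4339 + 0)/(-868))*(1/731255) = -1/868*(-4339)*(1/731255) = (4339/868)*(1/731255) = 4339/634729340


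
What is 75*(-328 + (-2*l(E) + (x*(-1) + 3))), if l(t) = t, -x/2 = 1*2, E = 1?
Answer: -24225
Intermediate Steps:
x = -4 (x = -2*2 = -4)
75*(-328 + (-2*l(E) + (x*(-1) + 3))) = 75*(-328 + (-2*1 + (-4*(-1) + 3))) = 75*(-328 + (-2 + (4 + 3))) = 75*(-328 + (-2 + 7)) = 75*(-328 + 5) = 75*(-323) = -24225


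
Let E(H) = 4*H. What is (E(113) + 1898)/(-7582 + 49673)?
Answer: 2350/42091 ≈ 0.055831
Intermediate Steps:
(E(113) + 1898)/(-7582 + 49673) = (4*113 + 1898)/(-7582 + 49673) = (452 + 1898)/42091 = 2350*(1/42091) = 2350/42091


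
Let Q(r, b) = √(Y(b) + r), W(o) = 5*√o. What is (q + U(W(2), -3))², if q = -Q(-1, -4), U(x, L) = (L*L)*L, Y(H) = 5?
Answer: 841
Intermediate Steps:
U(x, L) = L³ (U(x, L) = L²*L = L³)
Q(r, b) = √(5 + r)
q = -2 (q = -√(5 - 1) = -√4 = -1*2 = -2)
(q + U(W(2), -3))² = (-2 + (-3)³)² = (-2 - 27)² = (-29)² = 841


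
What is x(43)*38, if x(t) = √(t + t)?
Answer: 38*√86 ≈ 352.40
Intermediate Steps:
x(t) = √2*√t (x(t) = √(2*t) = √2*√t)
x(43)*38 = (√2*√43)*38 = √86*38 = 38*√86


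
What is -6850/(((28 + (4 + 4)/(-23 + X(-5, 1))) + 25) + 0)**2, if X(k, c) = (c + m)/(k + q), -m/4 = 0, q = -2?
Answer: -1797714/727609 ≈ -2.4707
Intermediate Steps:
m = 0 (m = -4*0 = 0)
X(k, c) = c/(-2 + k) (X(k, c) = (c + 0)/(k - 2) = c/(-2 + k))
-6850/(((28 + (4 + 4)/(-23 + X(-5, 1))) + 25) + 0)**2 = -6850/(((28 + (4 + 4)/(-23 + 1/(-2 - 5))) + 25) + 0)**2 = -6850/(((28 + 8/(-23 + 1/(-7))) + 25) + 0)**2 = -6850/(((28 + 8/(-23 + 1*(-1/7))) + 25) + 0)**2 = -6850/(((28 + 8/(-23 - 1/7)) + 25) + 0)**2 = -6850/(((28 + 8/(-162/7)) + 25) + 0)**2 = -6850/(((28 + 8*(-7/162)) + 25) + 0)**2 = -6850/(((28 - 28/81) + 25) + 0)**2 = -6850/((2240/81 + 25) + 0)**2 = -6850/(4265/81 + 0)**2 = -6850/((4265/81)**2) = -6850/18190225/6561 = -6850*6561/18190225 = -1797714/727609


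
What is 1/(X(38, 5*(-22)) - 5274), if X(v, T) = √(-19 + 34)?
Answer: -1758/9271687 - √15/27815061 ≈ -0.00018975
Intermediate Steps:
X(v, T) = √15
1/(X(38, 5*(-22)) - 5274) = 1/(√15 - 5274) = 1/(-5274 + √15)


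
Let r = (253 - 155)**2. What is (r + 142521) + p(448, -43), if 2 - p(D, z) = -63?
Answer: 152190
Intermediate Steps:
p(D, z) = 65 (p(D, z) = 2 - 1*(-63) = 2 + 63 = 65)
r = 9604 (r = 98**2 = 9604)
(r + 142521) + p(448, -43) = (9604 + 142521) + 65 = 152125 + 65 = 152190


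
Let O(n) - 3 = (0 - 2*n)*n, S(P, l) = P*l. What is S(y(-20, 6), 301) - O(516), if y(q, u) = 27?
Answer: 540636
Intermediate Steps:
O(n) = 3 - 2*n² (O(n) = 3 + (0 - 2*n)*n = 3 + (-2*n)*n = 3 - 2*n²)
S(y(-20, 6), 301) - O(516) = 27*301 - (3 - 2*516²) = 8127 - (3 - 2*266256) = 8127 - (3 - 532512) = 8127 - 1*(-532509) = 8127 + 532509 = 540636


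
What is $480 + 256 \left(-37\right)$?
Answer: $-8992$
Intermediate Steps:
$480 + 256 \left(-37\right) = 480 - 9472 = -8992$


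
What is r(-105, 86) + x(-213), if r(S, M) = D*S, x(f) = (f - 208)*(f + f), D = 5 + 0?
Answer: 178821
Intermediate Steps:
D = 5
x(f) = 2*f*(-208 + f) (x(f) = (-208 + f)*(2*f) = 2*f*(-208 + f))
r(S, M) = 5*S
r(-105, 86) + x(-213) = 5*(-105) + 2*(-213)*(-208 - 213) = -525 + 2*(-213)*(-421) = -525 + 179346 = 178821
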